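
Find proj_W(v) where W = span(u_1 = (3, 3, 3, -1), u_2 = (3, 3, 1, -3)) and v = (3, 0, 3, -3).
proj_W(v) = (63/26, 63/26, 21/13, -21/13)

Set up U = [u_1 | ... | u_2] ∈ R^(4×2). The projector onto W = col(U) is P = U (U^T U)^(-1) U^T.
Compute U^T U =
  [28, 24]
  [24, 28],
and U^T v = (21, 21).
Solve U^T U · c = U^T v for the coefficients: c = (21/52, 21/52). The projection is proj_W(v) = U c.
Check: (v - proj_W(v)) · u_1 = 0  (should be 0).
Check: (v - proj_W(v)) · u_2 = 0  (should be 0).
Result: proj_W(v) = (63/26, 63/26, 21/13, -21/13).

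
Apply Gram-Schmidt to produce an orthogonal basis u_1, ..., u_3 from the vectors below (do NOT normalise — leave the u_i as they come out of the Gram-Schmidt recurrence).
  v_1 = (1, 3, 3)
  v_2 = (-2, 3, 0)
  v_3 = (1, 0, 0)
Orthogonal basis:
  u_1 = (1, 3, 3)
  u_2 = (-45/19, 36/19, -21/19)
  u_3 = (9/22, 3/11, -9/22)

Apply the Gram-Schmidt recurrence
  u_1 = v_1
  u_i = v_i − Σ_{j<i} ((v_i · u_j) / (u_j · u_j)) · u_j.

Step by step this gives:
  u_1 = (1, 3, 3)
  u_2 = (-45/19, 36/19, -21/19)
  u_3 = (9/22, 3/11, -9/22)

Orthogonality check:
  u_2 · u_1 = 0 (should be 0)
  u_3 · u_1 = 0 (should be 0)
  u_3 · u_2 = 0 (should be 0)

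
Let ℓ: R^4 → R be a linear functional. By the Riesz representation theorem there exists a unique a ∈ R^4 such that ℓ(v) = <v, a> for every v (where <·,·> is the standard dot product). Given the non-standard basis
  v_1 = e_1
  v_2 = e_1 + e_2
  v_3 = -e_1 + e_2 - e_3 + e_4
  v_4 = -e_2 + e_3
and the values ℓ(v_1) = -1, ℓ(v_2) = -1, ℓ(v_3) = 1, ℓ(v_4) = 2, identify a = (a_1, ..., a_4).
a = (-1, 0, 2, 2)

Write a = (a_1, ..., a_4) in the standard basis. For each basis vector v_i, ℓ(v_i) = <v_i, a> is a linear equation in the a_j's. Collect the n equations into a matrix system V a = ℓ, where row i of V is v_i (expressed in the standard basis). Since V is invertible (lower-triangular with 1s on the diagonal, up to permutation), solve by back-substitution:
  V =
[[1, 0, 0, 0],
 [1, 1, 0, 0],
 [-1, 1, -1, 1],
 [0, -1, 1, 0]]
  V a = (-1, -1, 1, 2)
Solving gives a = (-1, 0, 2, 2).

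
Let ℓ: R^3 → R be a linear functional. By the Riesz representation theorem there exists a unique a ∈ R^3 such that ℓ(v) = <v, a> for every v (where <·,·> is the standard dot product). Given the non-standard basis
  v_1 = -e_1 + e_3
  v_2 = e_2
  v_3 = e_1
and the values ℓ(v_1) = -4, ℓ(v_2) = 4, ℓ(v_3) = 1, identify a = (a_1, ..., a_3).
a = (1, 4, -3)

Write a = (a_1, ..., a_3) in the standard basis. For each basis vector v_i, ℓ(v_i) = <v_i, a> is a linear equation in the a_j's. Collect the n equations into a matrix system V a = ℓ, where row i of V is v_i (expressed in the standard basis). Since V is invertible (lower-triangular with 1s on the diagonal, up to permutation), solve by back-substitution:
  V =
[[-1, 0, 1],
 [0, 1, 0],
 [1, 0, 0]]
  V a = (-4, 4, 1)
Solving gives a = (1, 4, -3).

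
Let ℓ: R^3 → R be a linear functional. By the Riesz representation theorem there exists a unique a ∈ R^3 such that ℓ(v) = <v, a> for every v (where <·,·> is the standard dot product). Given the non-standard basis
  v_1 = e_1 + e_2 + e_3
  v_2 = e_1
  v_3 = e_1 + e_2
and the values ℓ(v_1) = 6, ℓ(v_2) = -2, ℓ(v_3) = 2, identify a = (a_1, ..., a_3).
a = (-2, 4, 4)

Write a = (a_1, ..., a_3) in the standard basis. For each basis vector v_i, ℓ(v_i) = <v_i, a> is a linear equation in the a_j's. Collect the n equations into a matrix system V a = ℓ, where row i of V is v_i (expressed in the standard basis). Since V is invertible (lower-triangular with 1s on the diagonal, up to permutation), solve by back-substitution:
  V =
[[1, 1, 1],
 [1, 0, 0],
 [1, 1, 0]]
  V a = (6, -2, 2)
Solving gives a = (-2, 4, 4).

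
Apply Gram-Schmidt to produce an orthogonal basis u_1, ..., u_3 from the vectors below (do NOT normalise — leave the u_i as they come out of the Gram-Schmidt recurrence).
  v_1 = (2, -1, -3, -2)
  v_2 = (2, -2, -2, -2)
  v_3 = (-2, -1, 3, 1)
Orthogonal basis:
  u_1 = (2, -1, -3, -2)
  u_2 = (2/9, -10/9, 2/3, -2/9)
  u_3 = (-3/4, -1/4, -1/4, -1/4)

Apply the Gram-Schmidt recurrence
  u_1 = v_1
  u_i = v_i − Σ_{j<i} ((v_i · u_j) / (u_j · u_j)) · u_j.

Step by step this gives:
  u_1 = (2, -1, -3, -2)
  u_2 = (2/9, -10/9, 2/3, -2/9)
  u_3 = (-3/4, -1/4, -1/4, -1/4)

Orthogonality check:
  u_2 · u_1 = 0 (should be 0)
  u_3 · u_1 = 0 (should be 0)
  u_3 · u_2 = 0 (should be 0)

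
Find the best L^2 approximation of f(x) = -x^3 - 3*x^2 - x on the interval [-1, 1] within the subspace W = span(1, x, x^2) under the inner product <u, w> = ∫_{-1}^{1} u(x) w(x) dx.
g(x) = -3*x^2 - 8*x/5

The best approximation g ∈ W is the orthogonal projection of f onto W. Writing g = a_0 + a_1 x + a_2 x^2, the coefficients solve the normal equations G · a = b where
  G_{ij} = <φ_i, φ_j> and b_i = <f, φ_i>, with φ_0 = 1, φ_1 = x, φ_2 = x^2.
G =
  [2, 0, 2/3]
  [0, 2/3, 0]
  [2/3, 0, 2/5],
b = (-2, -16/15, -6/5).
Solving gives a_0 = 0, a_1 = -8/5, a_2 = -3, so
  g(x) = -3*x^2 - 8*x/5.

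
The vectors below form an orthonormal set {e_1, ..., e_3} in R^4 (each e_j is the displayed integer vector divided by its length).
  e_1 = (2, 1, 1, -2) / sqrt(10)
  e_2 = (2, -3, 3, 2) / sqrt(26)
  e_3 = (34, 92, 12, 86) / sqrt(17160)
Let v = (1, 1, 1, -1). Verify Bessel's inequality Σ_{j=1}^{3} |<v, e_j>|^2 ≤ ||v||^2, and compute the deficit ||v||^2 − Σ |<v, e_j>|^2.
Σ |<v, e_j>|^2 = 124/33; ||v||^2 = 4; deficit = 8/33

Write each e_j = u_j / sqrt(<u_j, u_j>) where u_j is the displayed integer vector. Then <v, e_j> = <v, u_j> / sqrt(<u_j, u_j>), so |<v, e_j>|^2 = <v, u_j>^2 / <u_j, u_j>.
Coefficients: <v, e_1> = 6/sqrt(10), <v, e_2> = 0/sqrt(26), <v, e_3> = 52/sqrt(17160).
Square and sum: Σ |<v, e_j>|^2 = 124/33.
Compute ||v||^2 = v·v = 4.
Deficit = 4 − 124/33 = 8/33 ≥ 0, confirming Bessel's inequality. (The deficit equals ||v − Σ <v,e_j> e_j||^2, the squared distance from v to span{e_j}.)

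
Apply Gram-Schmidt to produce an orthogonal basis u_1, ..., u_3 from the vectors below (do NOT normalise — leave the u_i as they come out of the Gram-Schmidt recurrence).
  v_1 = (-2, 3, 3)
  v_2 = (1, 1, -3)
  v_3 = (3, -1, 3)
Orthogonal basis:
  u_1 = (-2, 3, 3)
  u_2 = (3/11, 23/11, -21/11)
  u_3 = (288/89, 72/89, 120/89)

Apply the Gram-Schmidt recurrence
  u_1 = v_1
  u_i = v_i − Σ_{j<i} ((v_i · u_j) / (u_j · u_j)) · u_j.

Step by step this gives:
  u_1 = (-2, 3, 3)
  u_2 = (3/11, 23/11, -21/11)
  u_3 = (288/89, 72/89, 120/89)

Orthogonality check:
  u_2 · u_1 = 0 (should be 0)
  u_3 · u_1 = 0 (should be 0)
  u_3 · u_2 = 0 (should be 0)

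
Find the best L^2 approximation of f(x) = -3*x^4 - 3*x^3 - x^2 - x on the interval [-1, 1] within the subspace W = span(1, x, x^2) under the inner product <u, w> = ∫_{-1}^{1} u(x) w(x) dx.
g(x) = -25*x^2/7 - 14*x/5 + 9/35

The best approximation g ∈ W is the orthogonal projection of f onto W. Writing g = a_0 + a_1 x + a_2 x^2, the coefficients solve the normal equations G · a = b where
  G_{ij} = <φ_i, φ_j> and b_i = <f, φ_i>, with φ_0 = 1, φ_1 = x, φ_2 = x^2.
G =
  [2, 0, 2/3]
  [0, 2/3, 0]
  [2/3, 0, 2/5],
b = (-28/15, -28/15, -44/35).
Solving gives a_0 = 9/35, a_1 = -14/5, a_2 = -25/7, so
  g(x) = -25*x^2/7 - 14*x/5 + 9/35.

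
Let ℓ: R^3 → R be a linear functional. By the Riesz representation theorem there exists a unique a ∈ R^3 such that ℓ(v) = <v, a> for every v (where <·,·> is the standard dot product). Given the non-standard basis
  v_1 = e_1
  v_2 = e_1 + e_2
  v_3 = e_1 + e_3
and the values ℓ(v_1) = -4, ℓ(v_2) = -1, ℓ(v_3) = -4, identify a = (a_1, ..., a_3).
a = (-4, 3, 0)

Write a = (a_1, ..., a_3) in the standard basis. For each basis vector v_i, ℓ(v_i) = <v_i, a> is a linear equation in the a_j's. Collect the n equations into a matrix system V a = ℓ, where row i of V is v_i (expressed in the standard basis). Since V is invertible (lower-triangular with 1s on the diagonal, up to permutation), solve by back-substitution:
  V =
[[1, 0, 0],
 [1, 1, 0],
 [1, 0, 1]]
  V a = (-4, -1, -4)
Solving gives a = (-4, 3, 0).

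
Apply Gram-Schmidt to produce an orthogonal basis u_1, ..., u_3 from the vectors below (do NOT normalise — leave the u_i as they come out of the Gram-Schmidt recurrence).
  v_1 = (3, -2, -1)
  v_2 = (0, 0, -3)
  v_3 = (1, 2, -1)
Orthogonal basis:
  u_1 = (3, -2, -1)
  u_2 = (-9/14, 3/7, -39/14)
  u_3 = (16/13, 24/13, 0)

Apply the Gram-Schmidt recurrence
  u_1 = v_1
  u_i = v_i − Σ_{j<i} ((v_i · u_j) / (u_j · u_j)) · u_j.

Step by step this gives:
  u_1 = (3, -2, -1)
  u_2 = (-9/14, 3/7, -39/14)
  u_3 = (16/13, 24/13, 0)

Orthogonality check:
  u_2 · u_1 = 0 (should be 0)
  u_3 · u_1 = 0 (should be 0)
  u_3 · u_2 = 0 (should be 0)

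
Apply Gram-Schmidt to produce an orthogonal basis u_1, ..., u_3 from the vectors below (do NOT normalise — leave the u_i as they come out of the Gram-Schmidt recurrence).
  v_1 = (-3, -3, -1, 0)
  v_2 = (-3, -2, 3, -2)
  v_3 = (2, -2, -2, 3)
Orthogonal basis:
  u_1 = (-3, -3, -1, 0)
  u_2 = (-21/19, -2/19, 69/19, -2)
  u_3 = (7/5, -62/35, 39/35, 47/35)

Apply the Gram-Schmidt recurrence
  u_1 = v_1
  u_i = v_i − Σ_{j<i} ((v_i · u_j) / (u_j · u_j)) · u_j.

Step by step this gives:
  u_1 = (-3, -3, -1, 0)
  u_2 = (-21/19, -2/19, 69/19, -2)
  u_3 = (7/5, -62/35, 39/35, 47/35)

Orthogonality check:
  u_2 · u_1 = 0 (should be 0)
  u_3 · u_1 = 0 (should be 0)
  u_3 · u_2 = 0 (should be 0)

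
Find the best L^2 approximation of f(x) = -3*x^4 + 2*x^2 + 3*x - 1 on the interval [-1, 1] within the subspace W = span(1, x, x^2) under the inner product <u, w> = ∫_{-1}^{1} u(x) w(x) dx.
g(x) = -4*x^2/7 + 3*x - 26/35

The best approximation g ∈ W is the orthogonal projection of f onto W. Writing g = a_0 + a_1 x + a_2 x^2, the coefficients solve the normal equations G · a = b where
  G_{ij} = <φ_i, φ_j> and b_i = <f, φ_i>, with φ_0 = 1, φ_1 = x, φ_2 = x^2.
G =
  [2, 0, 2/3]
  [0, 2/3, 0]
  [2/3, 0, 2/5],
b = (-28/15, 2, -76/105).
Solving gives a_0 = -26/35, a_1 = 3, a_2 = -4/7, so
  g(x) = -4*x^2/7 + 3*x - 26/35.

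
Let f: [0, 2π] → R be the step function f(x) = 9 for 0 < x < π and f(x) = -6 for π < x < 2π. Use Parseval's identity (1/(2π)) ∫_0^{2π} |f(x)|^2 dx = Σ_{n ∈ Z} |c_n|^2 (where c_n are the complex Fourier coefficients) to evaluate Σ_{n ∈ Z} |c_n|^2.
Σ |c_n|^2 = 117/2

Parseval equates the L^2 energy of f (normalised by 1/(2π)) with the ℓ^2 sum of its Fourier coefficients: (1/(2π)) ∫_0^{2π} |f|^2 = Σ |c_n|^2.
Compute the left side: (1/(2π)) [∫_0^π 9^2 dx + ∫_π^{2π} (-6)^2 dx] = (1/(2π)) · (81π + 36π) = (81 + 36)/2 = 117/2.
So Σ_{n ∈ Z} |c_n|^2 = 117/2.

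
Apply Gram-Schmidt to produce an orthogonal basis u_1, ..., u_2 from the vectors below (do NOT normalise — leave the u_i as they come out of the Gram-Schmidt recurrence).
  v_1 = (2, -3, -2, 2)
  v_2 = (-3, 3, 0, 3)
Orthogonal basis:
  u_1 = (2, -3, -2, 2)
  u_2 = (-15/7, 12/7, -6/7, 27/7)

Apply the Gram-Schmidt recurrence
  u_1 = v_1
  u_i = v_i − Σ_{j<i} ((v_i · u_j) / (u_j · u_j)) · u_j.

Step by step this gives:
  u_1 = (2, -3, -2, 2)
  u_2 = (-15/7, 12/7, -6/7, 27/7)

Orthogonality check:
  u_2 · u_1 = 0 (should be 0)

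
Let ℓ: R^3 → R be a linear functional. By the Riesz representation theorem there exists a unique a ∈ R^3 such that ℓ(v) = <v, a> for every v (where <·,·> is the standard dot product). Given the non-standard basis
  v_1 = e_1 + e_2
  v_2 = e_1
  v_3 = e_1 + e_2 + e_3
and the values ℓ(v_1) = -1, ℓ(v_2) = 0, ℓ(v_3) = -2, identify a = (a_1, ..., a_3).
a = (0, -1, -1)

Write a = (a_1, ..., a_3) in the standard basis. For each basis vector v_i, ℓ(v_i) = <v_i, a> is a linear equation in the a_j's. Collect the n equations into a matrix system V a = ℓ, where row i of V is v_i (expressed in the standard basis). Since V is invertible (lower-triangular with 1s on the diagonal, up to permutation), solve by back-substitution:
  V =
[[1, 1, 0],
 [1, 0, 0],
 [1, 1, 1]]
  V a = (-1, 0, -2)
Solving gives a = (0, -1, -1).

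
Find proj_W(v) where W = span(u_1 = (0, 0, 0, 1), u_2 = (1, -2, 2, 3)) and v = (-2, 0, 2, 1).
proj_W(v) = (2/9, -4/9, 4/9, 1)

Set up U = [u_1 | ... | u_2] ∈ R^(4×2). The projector onto W = col(U) is P = U (U^T U)^(-1) U^T.
Compute U^T U =
  [1, 3]
  [3, 18],
and U^T v = (1, 5).
Solve U^T U · c = U^T v for the coefficients: c = (1/3, 2/9). The projection is proj_W(v) = U c.
Check: (v - proj_W(v)) · u_1 = 0  (should be 0).
Check: (v - proj_W(v)) · u_2 = 0  (should be 0).
Result: proj_W(v) = (2/9, -4/9, 4/9, 1).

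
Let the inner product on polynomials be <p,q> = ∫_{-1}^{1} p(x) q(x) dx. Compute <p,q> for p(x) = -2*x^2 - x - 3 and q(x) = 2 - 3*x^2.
<p,q> = -94/15

Expand the product: p(x)·q(x) = 6*x^4 + 3*x^3 + 5*x^2 - 2*x - 6.
∫_{-1}^{1} of each monomial x^k gives [2/(k+1) if k even, 0 if k odd]. Integrating term-by-term (or equivalently evaluating the antiderivative F(x) = 6*x^5/5 + 3*x^4/4 + 5*x^3/3 - x^2 - 6*x at the endpoints):
  F(1) − F(−1) = -203/60 − (173/60) = -94/15.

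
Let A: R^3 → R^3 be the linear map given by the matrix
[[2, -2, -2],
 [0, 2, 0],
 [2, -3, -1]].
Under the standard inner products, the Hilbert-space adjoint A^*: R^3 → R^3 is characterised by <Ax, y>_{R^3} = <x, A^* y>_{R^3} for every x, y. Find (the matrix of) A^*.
A^* = A^T =
[[2, 0, 2],
 [-2, 2, -3],
 [-2, 0, -1]]

For real matrices with standard dot products, the defining identity <Ax, y> = <x, A^* y> gives (Ax)^T y = x^T (A^*) y, i.e. x^T A^T y = x^T (A^*) y. Since this holds for all x, y, we must have A^* = A^T. Therefore
A^* =
[[2, 0, 2],
 [-2, 2, -3],
 [-2, 0, -1]].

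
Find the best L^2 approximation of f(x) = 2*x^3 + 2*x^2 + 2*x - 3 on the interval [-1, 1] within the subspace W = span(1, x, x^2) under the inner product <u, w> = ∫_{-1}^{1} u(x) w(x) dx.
g(x) = 2*x^2 + 16*x/5 - 3

The best approximation g ∈ W is the orthogonal projection of f onto W. Writing g = a_0 + a_1 x + a_2 x^2, the coefficients solve the normal equations G · a = b where
  G_{ij} = <φ_i, φ_j> and b_i = <f, φ_i>, with φ_0 = 1, φ_1 = x, φ_2 = x^2.
G =
  [2, 0, 2/3]
  [0, 2/3, 0]
  [2/3, 0, 2/5],
b = (-14/3, 32/15, -6/5).
Solving gives a_0 = -3, a_1 = 16/5, a_2 = 2, so
  g(x) = 2*x^2 + 16*x/5 - 3.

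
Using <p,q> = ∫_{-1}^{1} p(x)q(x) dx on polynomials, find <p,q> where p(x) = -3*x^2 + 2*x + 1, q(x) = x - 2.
<p,q> = 4/3

Expand the product: p(x)·q(x) = -3*x^3 + 8*x^2 - 3*x - 2.
∫_{-1}^{1} of each monomial x^k gives [2/(k+1) if k even, 0 if k odd]. Integrating term-by-term (or equivalently evaluating the antiderivative F(x) = -3*x^4/4 + 8*x^3/3 - 3*x^2/2 - 2*x at the endpoints):
  F(1) − F(−1) = -19/12 − (-35/12) = 4/3.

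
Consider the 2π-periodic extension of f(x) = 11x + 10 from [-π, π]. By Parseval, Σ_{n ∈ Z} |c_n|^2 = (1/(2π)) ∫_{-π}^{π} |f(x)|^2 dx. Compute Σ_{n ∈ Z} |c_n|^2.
Σ |c_n|^2 = 121π^2/3 + 100

Expand and integrate term by term over [-π, π]:
  ∫ (11x)^2 dx = 121·(2π^3/3); ∫ 2·11·(10)·x dx = 0 (odd integrand); ∫ 10^2 dx = 100·2π.
So (1/(2π)) ∫_{-π}^{π} (11x + 10)^2 dx = 121π^2/3 + 100 = 121π^2/3 + 100.
Parseval ⇒ Σ |c_n|^2 = 121π^2/3 + 100.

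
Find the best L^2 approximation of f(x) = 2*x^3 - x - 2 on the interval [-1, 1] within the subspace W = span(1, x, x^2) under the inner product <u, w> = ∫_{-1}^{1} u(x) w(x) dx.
g(x) = x/5 - 2

The best approximation g ∈ W is the orthogonal projection of f onto W. Writing g = a_0 + a_1 x + a_2 x^2, the coefficients solve the normal equations G · a = b where
  G_{ij} = <φ_i, φ_j> and b_i = <f, φ_i>, with φ_0 = 1, φ_1 = x, φ_2 = x^2.
G =
  [2, 0, 2/3]
  [0, 2/3, 0]
  [2/3, 0, 2/5],
b = (-4, 2/15, -4/3).
Solving gives a_0 = -2, a_1 = 1/5, a_2 = 0, so
  g(x) = x/5 - 2.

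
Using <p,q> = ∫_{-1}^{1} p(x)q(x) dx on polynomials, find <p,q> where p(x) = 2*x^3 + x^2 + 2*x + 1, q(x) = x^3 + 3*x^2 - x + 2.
<p,q> = 272/35

Expand the product: p(x)·q(x) = 2*x^6 + 7*x^5 + 3*x^4 + 10*x^3 + 3*x^2 + 3*x + 2.
∫_{-1}^{1} of each monomial x^k gives [2/(k+1) if k even, 0 if k odd]. Integrating term-by-term (or equivalently evaluating the antiderivative F(x) = 2*x^7/7 + 7*x^6/6 + 3*x^5/5 + 5*x^4/2 + x^3 + 3*x^2/2 + 2*x at the endpoints):
  F(1) − F(−1) = 1901/210 − (269/210) = 272/35.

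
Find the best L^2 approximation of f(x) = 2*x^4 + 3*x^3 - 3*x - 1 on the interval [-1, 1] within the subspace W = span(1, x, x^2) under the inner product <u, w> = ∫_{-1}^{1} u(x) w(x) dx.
g(x) = 12*x^2/7 - 6*x/5 - 41/35

The best approximation g ∈ W is the orthogonal projection of f onto W. Writing g = a_0 + a_1 x + a_2 x^2, the coefficients solve the normal equations G · a = b where
  G_{ij} = <φ_i, φ_j> and b_i = <f, φ_i>, with φ_0 = 1, φ_1 = x, φ_2 = x^2.
G =
  [2, 0, 2/3]
  [0, 2/3, 0]
  [2/3, 0, 2/5],
b = (-6/5, -4/5, -2/21).
Solving gives a_0 = -41/35, a_1 = -6/5, a_2 = 12/7, so
  g(x) = 12*x^2/7 - 6*x/5 - 41/35.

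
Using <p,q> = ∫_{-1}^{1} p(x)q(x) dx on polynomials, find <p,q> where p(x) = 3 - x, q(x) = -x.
<p,q> = 2/3

Expand the product: p(x)·q(x) = x^2 - 3*x.
∫_{-1}^{1} of each monomial x^k gives [2/(k+1) if k even, 0 if k odd]. Integrating term-by-term (or equivalently evaluating the antiderivative F(x) = x^3/3 - 3*x^2/2 at the endpoints):
  F(1) − F(−1) = -7/6 − (-11/6) = 2/3.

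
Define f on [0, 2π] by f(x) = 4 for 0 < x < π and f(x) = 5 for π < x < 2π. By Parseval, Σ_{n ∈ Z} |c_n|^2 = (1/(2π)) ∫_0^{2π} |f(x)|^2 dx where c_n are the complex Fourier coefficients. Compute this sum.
Σ |c_n|^2 = 41/2

Parseval equates the L^2 energy of f (normalised by 1/(2π)) with the ℓ^2 sum of its Fourier coefficients: (1/(2π)) ∫_0^{2π} |f|^2 = Σ |c_n|^2.
Compute the left side: (1/(2π)) [∫_0^π 4^2 dx + ∫_π^{2π} 5^2 dx] = (1/(2π)) · (16π + 25π) = (16 + 25)/2 = 41/2.
So Σ_{n ∈ Z} |c_n|^2 = 41/2.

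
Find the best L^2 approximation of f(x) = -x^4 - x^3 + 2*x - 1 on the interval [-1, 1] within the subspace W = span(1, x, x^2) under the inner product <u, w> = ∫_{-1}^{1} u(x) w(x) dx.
g(x) = -6*x^2/7 + 7*x/5 - 32/35

The best approximation g ∈ W is the orthogonal projection of f onto W. Writing g = a_0 + a_1 x + a_2 x^2, the coefficients solve the normal equations G · a = b where
  G_{ij} = <φ_i, φ_j> and b_i = <f, φ_i>, with φ_0 = 1, φ_1 = x, φ_2 = x^2.
G =
  [2, 0, 2/3]
  [0, 2/3, 0]
  [2/3, 0, 2/5],
b = (-12/5, 14/15, -20/21).
Solving gives a_0 = -32/35, a_1 = 7/5, a_2 = -6/7, so
  g(x) = -6*x^2/7 + 7*x/5 - 32/35.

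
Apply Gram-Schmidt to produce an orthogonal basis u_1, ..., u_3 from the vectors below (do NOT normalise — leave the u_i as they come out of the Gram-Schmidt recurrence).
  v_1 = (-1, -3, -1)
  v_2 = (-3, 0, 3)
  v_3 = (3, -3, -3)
Orthogonal basis:
  u_1 = (-1, -3, -1)
  u_2 = (-3, 0, 3)
  u_3 = (9/11, -6/11, 9/11)

Apply the Gram-Schmidt recurrence
  u_1 = v_1
  u_i = v_i − Σ_{j<i} ((v_i · u_j) / (u_j · u_j)) · u_j.

Step by step this gives:
  u_1 = (-1, -3, -1)
  u_2 = (-3, 0, 3)
  u_3 = (9/11, -6/11, 9/11)

Orthogonality check:
  u_2 · u_1 = 0 (should be 0)
  u_3 · u_1 = 0 (should be 0)
  u_3 · u_2 = 0 (should be 0)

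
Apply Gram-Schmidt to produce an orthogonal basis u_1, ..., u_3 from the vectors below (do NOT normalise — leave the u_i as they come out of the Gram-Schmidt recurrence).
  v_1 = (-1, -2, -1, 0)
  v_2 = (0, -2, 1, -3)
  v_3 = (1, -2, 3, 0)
Orthogonal basis:
  u_1 = (-1, -2, -1, 0)
  u_2 = (1/2, -1, 3/2, -3)
  u_3 = (18/25, -36/25, 54/25, 42/25)

Apply the Gram-Schmidt recurrence
  u_1 = v_1
  u_i = v_i − Σ_{j<i} ((v_i · u_j) / (u_j · u_j)) · u_j.

Step by step this gives:
  u_1 = (-1, -2, -1, 0)
  u_2 = (1/2, -1, 3/2, -3)
  u_3 = (18/25, -36/25, 54/25, 42/25)

Orthogonality check:
  u_2 · u_1 = 0 (should be 0)
  u_3 · u_1 = 0 (should be 0)
  u_3 · u_2 = 0 (should be 0)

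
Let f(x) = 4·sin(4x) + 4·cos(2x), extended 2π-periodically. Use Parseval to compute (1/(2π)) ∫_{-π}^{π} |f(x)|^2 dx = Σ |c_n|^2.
Σ |c_n|^2 = 16

Expand |f|^2 and use orthogonality of {sin(nx), cos(mx)} on [-π, π]:
  ∫_{-π}^{π} sin(nx)^2 dx = π, ∫ cos(mx)^2 dx = π, and cross terms integrate to 0.
So ∫_{-π}^{π} f(x)^2 dx = 4^2 · π + 4^2 · π = (16 + 16)π.
Divide by 2π: (16 + 16)/2 = 16.
By Parseval, this equals Σ |c_n|^2.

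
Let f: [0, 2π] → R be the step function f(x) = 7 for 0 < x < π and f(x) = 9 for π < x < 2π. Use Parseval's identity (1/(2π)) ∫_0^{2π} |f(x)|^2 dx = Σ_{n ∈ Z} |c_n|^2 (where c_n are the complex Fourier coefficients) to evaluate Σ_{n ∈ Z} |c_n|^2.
Σ |c_n|^2 = 65

Parseval equates the L^2 energy of f (normalised by 1/(2π)) with the ℓ^2 sum of its Fourier coefficients: (1/(2π)) ∫_0^{2π} |f|^2 = Σ |c_n|^2.
Compute the left side: (1/(2π)) [∫_0^π 7^2 dx + ∫_π^{2π} 9^2 dx] = (1/(2π)) · (49π + 81π) = (49 + 81)/2 = 65.
So Σ_{n ∈ Z} |c_n|^2 = 65.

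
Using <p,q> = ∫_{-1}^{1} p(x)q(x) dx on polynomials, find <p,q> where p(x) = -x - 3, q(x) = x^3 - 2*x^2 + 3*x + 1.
<p,q> = -22/5

Expand the product: p(x)·q(x) = -x^4 - x^3 + 3*x^2 - 10*x - 3.
∫_{-1}^{1} of each monomial x^k gives [2/(k+1) if k even, 0 if k odd]. Integrating term-by-term (or equivalently evaluating the antiderivative F(x) = -x^5/5 - x^4/4 + x^3 - 5*x^2 - 3*x at the endpoints):
  F(1) − F(−1) = -149/20 − (-61/20) = -22/5.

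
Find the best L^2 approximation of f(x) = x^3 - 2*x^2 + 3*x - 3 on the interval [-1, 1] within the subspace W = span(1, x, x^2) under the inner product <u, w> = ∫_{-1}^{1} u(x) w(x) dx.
g(x) = -2*x^2 + 18*x/5 - 3

The best approximation g ∈ W is the orthogonal projection of f onto W. Writing g = a_0 + a_1 x + a_2 x^2, the coefficients solve the normal equations G · a = b where
  G_{ij} = <φ_i, φ_j> and b_i = <f, φ_i>, with φ_0 = 1, φ_1 = x, φ_2 = x^2.
G =
  [2, 0, 2/3]
  [0, 2/3, 0]
  [2/3, 0, 2/5],
b = (-22/3, 12/5, -14/5).
Solving gives a_0 = -3, a_1 = 18/5, a_2 = -2, so
  g(x) = -2*x^2 + 18*x/5 - 3.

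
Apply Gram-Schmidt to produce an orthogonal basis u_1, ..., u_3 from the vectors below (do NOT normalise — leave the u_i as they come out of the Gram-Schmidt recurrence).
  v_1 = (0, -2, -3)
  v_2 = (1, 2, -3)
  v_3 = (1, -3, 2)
Orthogonal basis:
  u_1 = (0, -2, -3)
  u_2 = (1, 36/13, -24/13)
  u_3 = (300/157, -75/157, 50/157)

Apply the Gram-Schmidt recurrence
  u_1 = v_1
  u_i = v_i − Σ_{j<i} ((v_i · u_j) / (u_j · u_j)) · u_j.

Step by step this gives:
  u_1 = (0, -2, -3)
  u_2 = (1, 36/13, -24/13)
  u_3 = (300/157, -75/157, 50/157)

Orthogonality check:
  u_2 · u_1 = 0 (should be 0)
  u_3 · u_1 = 0 (should be 0)
  u_3 · u_2 = 0 (should be 0)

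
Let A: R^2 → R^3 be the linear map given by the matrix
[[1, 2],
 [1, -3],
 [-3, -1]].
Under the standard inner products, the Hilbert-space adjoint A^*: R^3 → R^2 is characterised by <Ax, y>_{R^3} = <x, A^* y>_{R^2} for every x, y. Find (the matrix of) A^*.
A^* = A^T =
[[1, 1, -3],
 [2, -3, -1]]

For real matrices with standard dot products, the defining identity <Ax, y> = <x, A^* y> gives (Ax)^T y = x^T (A^*) y, i.e. x^T A^T y = x^T (A^*) y. Since this holds for all x, y, we must have A^* = A^T. Therefore
A^* =
[[1, 1, -3],
 [2, -3, -1]].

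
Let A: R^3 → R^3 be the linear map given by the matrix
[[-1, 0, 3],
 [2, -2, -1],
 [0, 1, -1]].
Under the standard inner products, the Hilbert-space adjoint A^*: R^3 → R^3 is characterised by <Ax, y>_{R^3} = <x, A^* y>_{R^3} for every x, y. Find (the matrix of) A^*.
A^* = A^T =
[[-1, 2, 0],
 [0, -2, 1],
 [3, -1, -1]]

For real matrices with standard dot products, the defining identity <Ax, y> = <x, A^* y> gives (Ax)^T y = x^T (A^*) y, i.e. x^T A^T y = x^T (A^*) y. Since this holds for all x, y, we must have A^* = A^T. Therefore
A^* =
[[-1, 2, 0],
 [0, -2, 1],
 [3, -1, -1]].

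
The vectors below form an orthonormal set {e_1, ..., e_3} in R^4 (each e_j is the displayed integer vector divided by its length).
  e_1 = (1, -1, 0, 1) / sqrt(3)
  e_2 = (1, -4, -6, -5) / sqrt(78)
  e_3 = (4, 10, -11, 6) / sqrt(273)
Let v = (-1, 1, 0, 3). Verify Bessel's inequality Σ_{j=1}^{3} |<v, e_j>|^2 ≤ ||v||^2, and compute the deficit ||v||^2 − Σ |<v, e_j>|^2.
Σ |<v, e_j>|^2 = 53/7; ||v||^2 = 11; deficit = 24/7

Write each e_j = u_j / sqrt(<u_j, u_j>) where u_j is the displayed integer vector. Then <v, e_j> = <v, u_j> / sqrt(<u_j, u_j>), so |<v, e_j>|^2 = <v, u_j>^2 / <u_j, u_j>.
Coefficients: <v, e_1> = 1/sqrt(3), <v, e_2> = -20/sqrt(78), <v, e_3> = 24/sqrt(273).
Square and sum: Σ |<v, e_j>|^2 = 53/7.
Compute ||v||^2 = v·v = 11.
Deficit = 11 − 53/7 = 24/7 ≥ 0, confirming Bessel's inequality. (The deficit equals ||v − Σ <v,e_j> e_j||^2, the squared distance from v to span{e_j}.)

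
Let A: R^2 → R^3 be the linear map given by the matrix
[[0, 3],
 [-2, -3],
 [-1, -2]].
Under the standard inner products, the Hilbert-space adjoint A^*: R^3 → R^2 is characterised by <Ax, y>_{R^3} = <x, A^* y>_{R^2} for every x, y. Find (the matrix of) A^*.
A^* = A^T =
[[0, -2, -1],
 [3, -3, -2]]

For real matrices with standard dot products, the defining identity <Ax, y> = <x, A^* y> gives (Ax)^T y = x^T (A^*) y, i.e. x^T A^T y = x^T (A^*) y. Since this holds for all x, y, we must have A^* = A^T. Therefore
A^* =
[[0, -2, -1],
 [3, -3, -2]].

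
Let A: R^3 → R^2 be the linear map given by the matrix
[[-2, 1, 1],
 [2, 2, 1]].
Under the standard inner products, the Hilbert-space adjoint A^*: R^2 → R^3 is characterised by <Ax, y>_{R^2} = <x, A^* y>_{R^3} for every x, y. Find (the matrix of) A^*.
A^* = A^T =
[[-2, 2],
 [1, 2],
 [1, 1]]

For real matrices with standard dot products, the defining identity <Ax, y> = <x, A^* y> gives (Ax)^T y = x^T (A^*) y, i.e. x^T A^T y = x^T (A^*) y. Since this holds for all x, y, we must have A^* = A^T. Therefore
A^* =
[[-2, 2],
 [1, 2],
 [1, 1]].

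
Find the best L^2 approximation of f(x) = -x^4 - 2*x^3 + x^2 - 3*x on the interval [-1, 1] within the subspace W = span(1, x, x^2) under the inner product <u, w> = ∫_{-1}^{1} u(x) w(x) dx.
g(x) = x^2/7 - 21*x/5 + 3/35

The best approximation g ∈ W is the orthogonal projection of f onto W. Writing g = a_0 + a_1 x + a_2 x^2, the coefficients solve the normal equations G · a = b where
  G_{ij} = <φ_i, φ_j> and b_i = <f, φ_i>, with φ_0 = 1, φ_1 = x, φ_2 = x^2.
G =
  [2, 0, 2/3]
  [0, 2/3, 0]
  [2/3, 0, 2/5],
b = (4/15, -14/5, 4/35).
Solving gives a_0 = 3/35, a_1 = -21/5, a_2 = 1/7, so
  g(x) = x^2/7 - 21*x/5 + 3/35.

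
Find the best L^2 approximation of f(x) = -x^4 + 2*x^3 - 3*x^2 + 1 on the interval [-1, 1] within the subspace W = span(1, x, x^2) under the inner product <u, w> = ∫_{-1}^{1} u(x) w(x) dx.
g(x) = -27*x^2/7 + 6*x/5 + 38/35

The best approximation g ∈ W is the orthogonal projection of f onto W. Writing g = a_0 + a_1 x + a_2 x^2, the coefficients solve the normal equations G · a = b where
  G_{ij} = <φ_i, φ_j> and b_i = <f, φ_i>, with φ_0 = 1, φ_1 = x, φ_2 = x^2.
G =
  [2, 0, 2/3]
  [0, 2/3, 0]
  [2/3, 0, 2/5],
b = (-2/5, 4/5, -86/105).
Solving gives a_0 = 38/35, a_1 = 6/5, a_2 = -27/7, so
  g(x) = -27*x^2/7 + 6*x/5 + 38/35.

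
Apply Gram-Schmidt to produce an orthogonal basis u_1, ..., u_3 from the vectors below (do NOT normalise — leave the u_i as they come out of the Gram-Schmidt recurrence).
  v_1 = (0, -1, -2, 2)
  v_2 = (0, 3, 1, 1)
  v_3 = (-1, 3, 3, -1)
Orthogonal basis:
  u_1 = (0, -1, -2, 2)
  u_2 = (0, 8/3, 1/3, 5/3)
  u_3 = (-1, -8/45, 14/45, 2/9)

Apply the Gram-Schmidt recurrence
  u_1 = v_1
  u_i = v_i − Σ_{j<i} ((v_i · u_j) / (u_j · u_j)) · u_j.

Step by step this gives:
  u_1 = (0, -1, -2, 2)
  u_2 = (0, 8/3, 1/3, 5/3)
  u_3 = (-1, -8/45, 14/45, 2/9)

Orthogonality check:
  u_2 · u_1 = 0 (should be 0)
  u_3 · u_1 = 0 (should be 0)
  u_3 · u_2 = 0 (should be 0)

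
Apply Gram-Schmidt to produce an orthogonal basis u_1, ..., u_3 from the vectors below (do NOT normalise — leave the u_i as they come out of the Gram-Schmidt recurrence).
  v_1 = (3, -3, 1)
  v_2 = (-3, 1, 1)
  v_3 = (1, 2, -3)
Orthogonal basis:
  u_1 = (3, -3, 1)
  u_2 = (-24/19, -14/19, 30/19)
  u_3 = (-1/11, -3/22, -3/22)

Apply the Gram-Schmidt recurrence
  u_1 = v_1
  u_i = v_i − Σ_{j<i} ((v_i · u_j) / (u_j · u_j)) · u_j.

Step by step this gives:
  u_1 = (3, -3, 1)
  u_2 = (-24/19, -14/19, 30/19)
  u_3 = (-1/11, -3/22, -3/22)

Orthogonality check:
  u_2 · u_1 = 0 (should be 0)
  u_3 · u_1 = 0 (should be 0)
  u_3 · u_2 = 0 (should be 0)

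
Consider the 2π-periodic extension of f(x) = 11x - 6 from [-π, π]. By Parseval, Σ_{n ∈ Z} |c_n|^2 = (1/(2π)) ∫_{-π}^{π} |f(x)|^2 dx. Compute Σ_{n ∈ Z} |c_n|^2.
Σ |c_n|^2 = 121π^2/3 + 36

Expand and integrate term by term over [-π, π]:
  ∫ (11x)^2 dx = 121·(2π^3/3); ∫ 2·11·(-6)·x dx = 0 (odd integrand); ∫ (-6)^2 dx = 36·2π.
So (1/(2π)) ∫_{-π}^{π} (11x - 6)^2 dx = 121π^2/3 + 36 = 121π^2/3 + 36.
Parseval ⇒ Σ |c_n|^2 = 121π^2/3 + 36.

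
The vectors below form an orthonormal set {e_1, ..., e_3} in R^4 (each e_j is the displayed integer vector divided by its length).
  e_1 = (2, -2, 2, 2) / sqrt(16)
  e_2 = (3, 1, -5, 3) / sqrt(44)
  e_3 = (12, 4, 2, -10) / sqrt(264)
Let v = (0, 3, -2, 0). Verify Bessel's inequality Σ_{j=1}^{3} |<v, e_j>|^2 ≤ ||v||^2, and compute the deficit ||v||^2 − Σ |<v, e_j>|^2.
Σ |<v, e_j>|^2 = 31/3; ||v||^2 = 13; deficit = 8/3

Write each e_j = u_j / sqrt(<u_j, u_j>) where u_j is the displayed integer vector. Then <v, e_j> = <v, u_j> / sqrt(<u_j, u_j>), so |<v, e_j>|^2 = <v, u_j>^2 / <u_j, u_j>.
Coefficients: <v, e_1> = -10/sqrt(16), <v, e_2> = 13/sqrt(44), <v, e_3> = 8/sqrt(264).
Square and sum: Σ |<v, e_j>|^2 = 31/3.
Compute ||v||^2 = v·v = 13.
Deficit = 13 − 31/3 = 8/3 ≥ 0, confirming Bessel's inequality. (The deficit equals ||v − Σ <v,e_j> e_j||^2, the squared distance from v to span{e_j}.)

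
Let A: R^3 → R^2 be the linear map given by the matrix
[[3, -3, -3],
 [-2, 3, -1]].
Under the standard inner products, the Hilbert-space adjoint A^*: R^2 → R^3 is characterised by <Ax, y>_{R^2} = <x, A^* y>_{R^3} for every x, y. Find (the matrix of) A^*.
A^* = A^T =
[[3, -2],
 [-3, 3],
 [-3, -1]]

For real matrices with standard dot products, the defining identity <Ax, y> = <x, A^* y> gives (Ax)^T y = x^T (A^*) y, i.e. x^T A^T y = x^T (A^*) y. Since this holds for all x, y, we must have A^* = A^T. Therefore
A^* =
[[3, -2],
 [-3, 3],
 [-3, -1]].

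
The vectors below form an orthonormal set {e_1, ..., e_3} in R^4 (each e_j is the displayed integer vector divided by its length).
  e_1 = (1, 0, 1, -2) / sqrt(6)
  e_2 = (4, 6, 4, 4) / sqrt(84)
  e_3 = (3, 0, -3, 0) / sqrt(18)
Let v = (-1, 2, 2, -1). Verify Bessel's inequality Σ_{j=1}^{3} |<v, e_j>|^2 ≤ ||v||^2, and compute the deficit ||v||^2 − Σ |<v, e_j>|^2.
Σ |<v, e_j>|^2 = 54/7; ||v||^2 = 10; deficit = 16/7

Write each e_j = u_j / sqrt(<u_j, u_j>) where u_j is the displayed integer vector. Then <v, e_j> = <v, u_j> / sqrt(<u_j, u_j>), so |<v, e_j>|^2 = <v, u_j>^2 / <u_j, u_j>.
Coefficients: <v, e_1> = 3/sqrt(6), <v, e_2> = 12/sqrt(84), <v, e_3> = -9/sqrt(18).
Square and sum: Σ |<v, e_j>|^2 = 54/7.
Compute ||v||^2 = v·v = 10.
Deficit = 10 − 54/7 = 16/7 ≥ 0, confirming Bessel's inequality. (The deficit equals ||v − Σ <v,e_j> e_j||^2, the squared distance from v to span{e_j}.)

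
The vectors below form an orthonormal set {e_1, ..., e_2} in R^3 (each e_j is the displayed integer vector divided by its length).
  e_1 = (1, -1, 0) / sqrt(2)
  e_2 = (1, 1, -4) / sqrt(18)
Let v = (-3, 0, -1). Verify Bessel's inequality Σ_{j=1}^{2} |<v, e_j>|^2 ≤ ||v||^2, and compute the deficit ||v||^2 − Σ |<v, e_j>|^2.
Σ |<v, e_j>|^2 = 41/9; ||v||^2 = 10; deficit = 49/9

Write each e_j = u_j / sqrt(<u_j, u_j>) where u_j is the displayed integer vector. Then <v, e_j> = <v, u_j> / sqrt(<u_j, u_j>), so |<v, e_j>|^2 = <v, u_j>^2 / <u_j, u_j>.
Coefficients: <v, e_1> = -3/sqrt(2), <v, e_2> = 1/sqrt(18).
Square and sum: Σ |<v, e_j>|^2 = 41/9.
Compute ||v||^2 = v·v = 10.
Deficit = 10 − 41/9 = 49/9 ≥ 0, confirming Bessel's inequality. (The deficit equals ||v − Σ <v,e_j> e_j||^2, the squared distance from v to span{e_j}.)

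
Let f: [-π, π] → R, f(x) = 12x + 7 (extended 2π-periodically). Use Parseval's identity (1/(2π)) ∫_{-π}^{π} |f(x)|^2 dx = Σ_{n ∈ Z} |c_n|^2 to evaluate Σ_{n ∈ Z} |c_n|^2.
Σ |c_n|^2 = 48π^2 + 49

Expand and integrate term by term over [-π, π]:
  ∫ (12x)^2 dx = 144·(2π^3/3); ∫ 2·12·(7)·x dx = 0 (odd integrand); ∫ 7^2 dx = 49·2π.
So (1/(2π)) ∫_{-π}^{π} (12x + 7)^2 dx = 144π^2/3 + 49 = 48π^2 + 49.
Parseval ⇒ Σ |c_n|^2 = 48π^2 + 49.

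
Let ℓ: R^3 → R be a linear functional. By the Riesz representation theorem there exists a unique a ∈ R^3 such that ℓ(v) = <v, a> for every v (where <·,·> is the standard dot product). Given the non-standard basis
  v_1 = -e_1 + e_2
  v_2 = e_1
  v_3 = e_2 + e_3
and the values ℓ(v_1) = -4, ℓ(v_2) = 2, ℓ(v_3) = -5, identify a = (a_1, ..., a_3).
a = (2, -2, -3)

Write a = (a_1, ..., a_3) in the standard basis. For each basis vector v_i, ℓ(v_i) = <v_i, a> is a linear equation in the a_j's. Collect the n equations into a matrix system V a = ℓ, where row i of V is v_i (expressed in the standard basis). Since V is invertible (lower-triangular with 1s on the diagonal, up to permutation), solve by back-substitution:
  V =
[[-1, 1, 0],
 [1, 0, 0],
 [0, 1, 1]]
  V a = (-4, 2, -5)
Solving gives a = (2, -2, -3).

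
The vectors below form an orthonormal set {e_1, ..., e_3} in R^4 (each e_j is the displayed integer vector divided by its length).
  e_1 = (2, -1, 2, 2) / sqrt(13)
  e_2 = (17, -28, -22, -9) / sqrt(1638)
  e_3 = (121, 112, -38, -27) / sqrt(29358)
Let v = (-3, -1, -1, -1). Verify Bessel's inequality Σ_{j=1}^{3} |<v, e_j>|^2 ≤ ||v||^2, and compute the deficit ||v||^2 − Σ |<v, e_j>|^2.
Σ |<v, e_j>|^2 = 2795/233; ||v||^2 = 12; deficit = 1/233

Write each e_j = u_j / sqrt(<u_j, u_j>) where u_j is the displayed integer vector. Then <v, e_j> = <v, u_j> / sqrt(<u_j, u_j>), so |<v, e_j>|^2 = <v, u_j>^2 / <u_j, u_j>.
Coefficients: <v, e_1> = -9/sqrt(13), <v, e_2> = 8/sqrt(1638), <v, e_3> = -410/sqrt(29358).
Square and sum: Σ |<v, e_j>|^2 = 2795/233.
Compute ||v||^2 = v·v = 12.
Deficit = 12 − 2795/233 = 1/233 ≥ 0, confirming Bessel's inequality. (The deficit equals ||v − Σ <v,e_j> e_j||^2, the squared distance from v to span{e_j}.)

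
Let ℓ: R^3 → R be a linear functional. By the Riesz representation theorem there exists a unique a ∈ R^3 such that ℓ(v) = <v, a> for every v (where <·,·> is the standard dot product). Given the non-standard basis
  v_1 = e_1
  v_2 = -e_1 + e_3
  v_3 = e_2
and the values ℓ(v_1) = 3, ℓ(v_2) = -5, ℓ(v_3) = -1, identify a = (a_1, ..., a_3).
a = (3, -1, -2)

Write a = (a_1, ..., a_3) in the standard basis. For each basis vector v_i, ℓ(v_i) = <v_i, a> is a linear equation in the a_j's. Collect the n equations into a matrix system V a = ℓ, where row i of V is v_i (expressed in the standard basis). Since V is invertible (lower-triangular with 1s on the diagonal, up to permutation), solve by back-substitution:
  V =
[[1, 0, 0],
 [-1, 0, 1],
 [0, 1, 0]]
  V a = (3, -5, -1)
Solving gives a = (3, -1, -2).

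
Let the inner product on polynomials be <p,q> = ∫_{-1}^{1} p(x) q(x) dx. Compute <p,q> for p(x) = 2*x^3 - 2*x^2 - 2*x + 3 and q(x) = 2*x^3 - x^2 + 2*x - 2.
<p,q> = -422/35

Expand the product: p(x)·q(x) = 4*x^6 - 6*x^5 + 2*x^4 - 3*x^2 + 10*x - 6.
∫_{-1}^{1} of each monomial x^k gives [2/(k+1) if k even, 0 if k odd]. Integrating term-by-term (or equivalently evaluating the antiderivative F(x) = 4*x^7/7 - x^6 + 2*x^5/5 - x^3 + 5*x^2 - 6*x at the endpoints):
  F(1) − F(−1) = -71/35 − (351/35) = -422/35.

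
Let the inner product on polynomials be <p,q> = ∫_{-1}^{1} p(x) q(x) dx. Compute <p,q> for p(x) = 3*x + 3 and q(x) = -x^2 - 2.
<p,q> = -14

Expand the product: p(x)·q(x) = -3*x^3 - 3*x^2 - 6*x - 6.
∫_{-1}^{1} of each monomial x^k gives [2/(k+1) if k even, 0 if k odd]. Integrating term-by-term (or equivalently evaluating the antiderivative F(x) = -3*x^4/4 - x^3 - 3*x^2 - 6*x at the endpoints):
  F(1) − F(−1) = -43/4 − (13/4) = -14.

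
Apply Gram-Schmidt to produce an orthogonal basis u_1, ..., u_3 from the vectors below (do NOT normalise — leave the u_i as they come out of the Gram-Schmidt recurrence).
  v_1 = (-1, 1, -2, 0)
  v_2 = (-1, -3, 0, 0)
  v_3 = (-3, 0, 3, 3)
Orthogonal basis:
  u_1 = (-1, 1, -2, 0)
  u_2 = (-4/3, -8/3, -2/3, 0)
  u_3 = (-45/14, 15/14, 15/7, 3)

Apply the Gram-Schmidt recurrence
  u_1 = v_1
  u_i = v_i − Σ_{j<i} ((v_i · u_j) / (u_j · u_j)) · u_j.

Step by step this gives:
  u_1 = (-1, 1, -2, 0)
  u_2 = (-4/3, -8/3, -2/3, 0)
  u_3 = (-45/14, 15/14, 15/7, 3)

Orthogonality check:
  u_2 · u_1 = 0 (should be 0)
  u_3 · u_1 = 0 (should be 0)
  u_3 · u_2 = 0 (should be 0)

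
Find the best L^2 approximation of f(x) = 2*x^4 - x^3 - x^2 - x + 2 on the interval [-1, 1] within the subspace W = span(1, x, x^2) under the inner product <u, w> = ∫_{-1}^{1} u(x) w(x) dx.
g(x) = 5*x^2/7 - 8*x/5 + 64/35

The best approximation g ∈ W is the orthogonal projection of f onto W. Writing g = a_0 + a_1 x + a_2 x^2, the coefficients solve the normal equations G · a = b where
  G_{ij} = <φ_i, φ_j> and b_i = <f, φ_i>, with φ_0 = 1, φ_1 = x, φ_2 = x^2.
G =
  [2, 0, 2/3]
  [0, 2/3, 0]
  [2/3, 0, 2/5],
b = (62/15, -16/15, 158/105).
Solving gives a_0 = 64/35, a_1 = -8/5, a_2 = 5/7, so
  g(x) = 5*x^2/7 - 8*x/5 + 64/35.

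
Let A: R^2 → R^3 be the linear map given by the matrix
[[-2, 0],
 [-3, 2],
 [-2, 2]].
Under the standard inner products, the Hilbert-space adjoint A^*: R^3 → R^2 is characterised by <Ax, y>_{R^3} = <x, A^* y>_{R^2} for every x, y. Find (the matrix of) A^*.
A^* = A^T =
[[-2, -3, -2],
 [0, 2, 2]]

For real matrices with standard dot products, the defining identity <Ax, y> = <x, A^* y> gives (Ax)^T y = x^T (A^*) y, i.e. x^T A^T y = x^T (A^*) y. Since this holds for all x, y, we must have A^* = A^T. Therefore
A^* =
[[-2, -3, -2],
 [0, 2, 2]].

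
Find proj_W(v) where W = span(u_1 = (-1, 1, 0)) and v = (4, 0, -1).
proj_W(v) = (2, -2, 0)

Set up U = [u_1 | ... | u_1] ∈ R^(3×1). The projector onto W = col(U) is P = U (U^T U)^(-1) U^T.
Compute U^T U =
  [2],
and U^T v = (-4).
Solve U^T U · c = U^T v for the coefficients: c = (-2). The projection is proj_W(v) = U c.
Check: (v - proj_W(v)) · u_1 = 0  (should be 0).
Result: proj_W(v) = (2, -2, 0).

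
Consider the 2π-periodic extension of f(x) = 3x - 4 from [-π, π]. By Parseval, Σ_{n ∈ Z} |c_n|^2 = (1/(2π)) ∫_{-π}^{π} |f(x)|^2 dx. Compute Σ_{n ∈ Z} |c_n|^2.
Σ |c_n|^2 = 3π^2 + 16

Expand and integrate term by term over [-π, π]:
  ∫ (3x)^2 dx = 9·(2π^3/3); ∫ 2·3·(-4)·x dx = 0 (odd integrand); ∫ (-4)^2 dx = 16·2π.
So (1/(2π)) ∫_{-π}^{π} (3x - 4)^2 dx = 9π^2/3 + 16 = 3π^2 + 16.
Parseval ⇒ Σ |c_n|^2 = 3π^2 + 16.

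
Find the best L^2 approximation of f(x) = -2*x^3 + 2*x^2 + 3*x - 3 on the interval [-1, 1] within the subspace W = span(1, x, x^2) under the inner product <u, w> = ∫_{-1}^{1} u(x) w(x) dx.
g(x) = 2*x^2 + 9*x/5 - 3

The best approximation g ∈ W is the orthogonal projection of f onto W. Writing g = a_0 + a_1 x + a_2 x^2, the coefficients solve the normal equations G · a = b where
  G_{ij} = <φ_i, φ_j> and b_i = <f, φ_i>, with φ_0 = 1, φ_1 = x, φ_2 = x^2.
G =
  [2, 0, 2/3]
  [0, 2/3, 0]
  [2/3, 0, 2/5],
b = (-14/3, 6/5, -6/5).
Solving gives a_0 = -3, a_1 = 9/5, a_2 = 2, so
  g(x) = 2*x^2 + 9*x/5 - 3.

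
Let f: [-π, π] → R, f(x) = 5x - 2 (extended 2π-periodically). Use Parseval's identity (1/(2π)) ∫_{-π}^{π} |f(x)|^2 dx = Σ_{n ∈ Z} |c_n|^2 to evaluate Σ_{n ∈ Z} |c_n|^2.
Σ |c_n|^2 = 25π^2/3 + 4

Expand and integrate term by term over [-π, π]:
  ∫ (5x)^2 dx = 25·(2π^3/3); ∫ 2·5·(-2)·x dx = 0 (odd integrand); ∫ (-2)^2 dx = 4·2π.
So (1/(2π)) ∫_{-π}^{π} (5x - 2)^2 dx = 25π^2/3 + 4 = 25π^2/3 + 4.
Parseval ⇒ Σ |c_n|^2 = 25π^2/3 + 4.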